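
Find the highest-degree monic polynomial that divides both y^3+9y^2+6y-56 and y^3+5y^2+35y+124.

Repeated division with remainder:
  y^3+9y^2+6y-56 = (y^3+5y^2+35y+124) + (4y^2-29y-180)
  y^3+5y^2+35y+124 = ((1/4)y+49/16)(4y^2-29y-180) + ((2701/16)y+2701/4)
  4y^2-29y-180 = ((64/2701)y-720/2701)((2701/16)y+2701/4) + (0)
Last nonzero remainder: (2701/16)y+2701/4. Dividing through by 2701/16 gives the monic gcd y+4.

y+4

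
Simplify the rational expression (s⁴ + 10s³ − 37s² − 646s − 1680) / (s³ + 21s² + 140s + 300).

Repeated division with remainder:
  s⁴ + 10s³ − 37s² − 646s − 1680 = (s − 11)(s³ + 21s² + 140s + 300) + (54s² + 594s + 1620)
  s³ + 21s² + 140s + 300 = ((1/54)s + 5/27)(54s² + 594s + 1620) + (0)
Last nonzero remainder: 54s² + 594s + 1620. Dividing through by 54 gives the monic gcd s² + 11s + 30.
Cancel s² + 11s + 30 from numerator and denominator to get the reduced form.

(s² − s − 56)/(s + 10)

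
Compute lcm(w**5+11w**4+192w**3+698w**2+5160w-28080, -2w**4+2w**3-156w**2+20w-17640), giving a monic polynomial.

w**7+169w**5-336w**4+16298w**3-16436w**2+814560w-2751840

Apply the Euclidean algorithm:
  w**5+11w**4+192w**3+698w**2+5160w-28080 = (-(1/2)w-6)(-2w**4+2w**3-156w**2+20w-17640) + (126w**3-228w**2-3540w-133920)
  -2w**4+2w**3-156w**2+20w-17640 = (-(1/63)w-17/1323)(126w**3-228w**2-3540w-133920) + (-(94868/441)w**2-(948680/441)w-948680/49)
  126w**3-228w**2-3540w-133920 = (-(27783/47434)w+164052/23717)(-(94868/441)w**2-(948680/441)w-948680/49) + (0)
Last nonzero remainder: -(94868/441)w**2-(948680/441)w-948680/49. Dividing through by -94868/441 gives the monic gcd w**2+10w+90.
Then lcm(f, g) = f·g / gcd(f, g); expanding and making the result monic gives the answer.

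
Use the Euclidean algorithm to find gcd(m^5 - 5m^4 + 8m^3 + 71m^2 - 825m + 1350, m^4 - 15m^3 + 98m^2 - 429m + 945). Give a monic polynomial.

Euclidean algorithm in ℚ[m]:
  m^5 - 5m^4 + 8m^3 + 71m^2 - 825m + 1350 = (m + 10)(m^4 - 15m^3 + 98m^2 - 429m + 945) + (60m^3 - 480m^2 + 2520m - 8100)
  m^4 - 15m^3 + 98m^2 - 429m + 945 = ((1/60)m - 7/60)(60m^3 - 480m^2 + 2520m - 8100) + (0)
Last nonzero remainder: 60m^3 - 480m^2 + 2520m - 8100. Dividing through by 60 gives the monic gcd m^3 - 8m^2 + 42m - 135.

m^3 - 8m^2 + 42m - 135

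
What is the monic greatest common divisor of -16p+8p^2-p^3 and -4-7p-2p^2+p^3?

Apply the Euclidean algorithm:
  -p^3+8p^2-16p = (-1)(p^3-2p^2-7p-4) + (6p^2-23p-4)
  p^3-2p^2-7p-4 = ((1/6)p+11/36)(6p^2-23p-4) + ((25/36)p-25/9)
  6p^2-23p-4 = ((216/25)p+36/25)((25/36)p-25/9) + (0)
Last nonzero remainder: (25/36)p-25/9. Dividing through by 25/36 gives the monic gcd p-4.

-4+p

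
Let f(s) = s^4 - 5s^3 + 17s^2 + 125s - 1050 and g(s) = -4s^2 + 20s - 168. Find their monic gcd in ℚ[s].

Repeated division with remainder:
  s^4 - 5s^3 + 17s^2 + 125s - 1050 = (-(1/4)s^2 + 25/4)(-4s^2 + 20s - 168) + (0)
Last nonzero remainder: -4s^2 + 20s - 168. Dividing through by -4 gives the monic gcd s^2 - 5s + 42.

s^2 - 5s + 42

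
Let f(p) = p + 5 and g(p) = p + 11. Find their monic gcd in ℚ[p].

Repeated division with remainder:
  p + 5 = (p + 11) + (−6)
  p + 11 = (−(1/6)p − 11/6)(−6) + (0)
The last nonzero remainder is the constant −6, so the polynomials are coprime and gcd = 1.

1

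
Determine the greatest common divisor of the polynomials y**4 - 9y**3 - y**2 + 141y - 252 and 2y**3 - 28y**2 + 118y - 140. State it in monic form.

y - 7

Apply the Euclidean algorithm:
  y**4 - 9y**3 - y**2 + 141y - 252 = ((1/2)y + 5/2)(2y**3 - 28y**2 + 118y - 140) + (10y**2 - 84y + 98)
  2y**3 - 28y**2 + 118y - 140 = ((1/5)y - 28/25)(10y**2 - 84y + 98) + ((108/25)y - 756/25)
  10y**2 - 84y + 98 = ((125/54)y - 175/54)((108/25)y - 756/25) + (0)
Last nonzero remainder: (108/25)y - 756/25. Dividing through by 108/25 gives the monic gcd y - 7.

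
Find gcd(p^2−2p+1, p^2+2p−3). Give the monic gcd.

Euclidean algorithm in ℚ[p]:
  p^2−2p+1 = (p^2+2p−3) + (−4p+4)
  p^2+2p−3 = (−(1/4)p−3/4)(−4p+4) + (0)
Last nonzero remainder: −4p+4. Dividing through by −4 gives the monic gcd p−1.

p−1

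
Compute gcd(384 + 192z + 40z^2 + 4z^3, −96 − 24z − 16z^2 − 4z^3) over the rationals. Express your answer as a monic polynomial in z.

4 + z

Apply the Euclidean algorithm:
  4z^3 + 40z^2 + 192z + 384 = (−1)(−4z^3 − 16z^2 − 24z − 96) + (24z^2 + 168z + 288)
  −4z^3 − 16z^2 − 24z − 96 = (−(1/6)z + 1/2)(24z^2 + 168z + 288) + (−60z − 240)
  24z^2 + 168z + 288 = (−(2/5)z − 6/5)(−60z − 240) + (0)
Last nonzero remainder: −60z − 240. Dividing through by −60 gives the monic gcd z + 4.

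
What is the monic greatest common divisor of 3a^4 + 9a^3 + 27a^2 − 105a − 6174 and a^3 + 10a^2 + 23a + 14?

Euclidean algorithm in ℚ[a]:
  3a^4 + 9a^3 + 27a^2 − 105a − 6174 = (3a − 21)(a^3 + 10a^2 + 23a + 14) + (168a^2 + 336a − 5880)
  a^3 + 10a^2 + 23a + 14 = ((1/168)a + 1/21)(168a^2 + 336a − 5880) + (42a + 294)
  168a^2 + 336a − 5880 = (4a − 20)(42a + 294) + (0)
Last nonzero remainder: 42a + 294. Dividing through by 42 gives the monic gcd a + 7.

a + 7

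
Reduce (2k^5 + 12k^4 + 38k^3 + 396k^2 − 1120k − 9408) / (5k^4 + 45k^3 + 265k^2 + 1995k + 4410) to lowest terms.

(2k^2 − 32)/(5k + 15)

By polynomial division,
  2k^5 + 12k^4 + 38k^3 + 396k^2 − 1120k − 9408 = ((2/5)k − 6/5)(5k^4 + 45k^3 + 265k^2 + 1995k + 4410) + (−14k^3 − 84k^2 − 490k − 4116)
  5k^4 + 45k^3 + 265k^2 + 1995k + 4410 = (−(5/14)k − 15/14)(−14k^3 − 84k^2 − 490k − 4116) + (0)
Last nonzero remainder: −14k^3 − 84k^2 − 490k − 4116. Dividing through by −14 gives the monic gcd k^3 + 6k^2 + 35k + 294.
Cancel k^3 + 6k^2 + 35k + 294 from numerator and denominator to get the reduced form.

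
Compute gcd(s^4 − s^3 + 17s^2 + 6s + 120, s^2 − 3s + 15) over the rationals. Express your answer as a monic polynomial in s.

s^2 − 3s + 15

Euclidean algorithm in ℚ[s]:
  s^4 − s^3 + 17s^2 + 6s + 120 = (s^2 + 2s + 8)(s^2 − 3s + 15) + (0)
The last nonzero remainder s^2 − 3s + 15 is already monic.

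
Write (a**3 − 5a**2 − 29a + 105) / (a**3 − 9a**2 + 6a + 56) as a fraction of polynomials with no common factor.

(a**2 + 2a − 15)/(a**2 − 2a − 8)

Apply the Euclidean algorithm:
  a**3 − 5a**2 − 29a + 105 = (a**3 − 9a**2 + 6a + 56) + (4a**2 − 35a + 49)
  a**3 − 9a**2 + 6a + 56 = ((1/4)a − 1/16)(4a**2 − 35a + 49) + (−(135/16)a + 945/16)
  4a**2 − 35a + 49 = (−(64/135)a + 112/135)(−(135/16)a + 945/16) + (0)
Last nonzero remainder: −(135/16)a + 945/16. Dividing through by −135/16 gives the monic gcd a − 7.
Cancel a − 7 from numerator and denominator to get the reduced form.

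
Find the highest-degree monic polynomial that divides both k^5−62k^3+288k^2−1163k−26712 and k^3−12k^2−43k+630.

k^2−2k−63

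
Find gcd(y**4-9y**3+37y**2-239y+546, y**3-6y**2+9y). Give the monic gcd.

y-3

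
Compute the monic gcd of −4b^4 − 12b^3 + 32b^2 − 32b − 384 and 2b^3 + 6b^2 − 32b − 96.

Apply the Euclidean algorithm:
  −4b^4 − 12b^3 + 32b^2 − 32b − 384 = (−2b)(2b^3 + 6b^2 − 32b − 96) + (−32b^2 − 224b − 384)
  2b^3 + 6b^2 − 32b − 96 = (−(1/16)b + 1/4)(−32b^2 − 224b − 384) + (0)
Last nonzero remainder: −32b^2 − 224b − 384. Dividing through by −32 gives the monic gcd b^2 + 7b + 12.

b^2 + 7b + 12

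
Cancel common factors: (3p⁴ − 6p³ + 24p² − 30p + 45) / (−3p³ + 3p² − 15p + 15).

Apply the Euclidean algorithm:
  3p⁴ − 6p³ + 24p² − 30p + 45 = (−p + 1)(−3p³ + 3p² − 15p + 15) + (6p² + 30)
  −3p³ + 3p² − 15p + 15 = (−(1/2)p + 1/2)(6p² + 30) + (0)
Last nonzero remainder: 6p² + 30. Dividing through by 6 gives the monic gcd p² + 5.
Cancel p² + 5 from numerator and denominator to get the reduced form.

(−p² + 2p − 3)/(p − 1)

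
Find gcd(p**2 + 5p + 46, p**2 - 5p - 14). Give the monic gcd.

Apply the Euclidean algorithm:
  p**2 + 5p + 46 = (p**2 - 5p - 14) + (10p + 60)
  p**2 - 5p - 14 = ((1/10)p - 11/10)(10p + 60) + (52)
  10p + 60 = ((5/26)p + 15/13)(52) + (0)
The last nonzero remainder is the constant 52, so the polynomials are coprime and gcd = 1.

1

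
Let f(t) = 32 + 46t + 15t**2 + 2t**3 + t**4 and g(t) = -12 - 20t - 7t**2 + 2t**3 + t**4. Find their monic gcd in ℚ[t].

Euclidean algorithm in ℚ[t]:
  t**4 + 2t**3 + 15t**2 + 46t + 32 = (t**4 + 2t**3 - 7t**2 - 20t - 12) + (22t**2 + 66t + 44)
  t**4 + 2t**3 - 7t**2 - 20t - 12 = ((1/22)t**2 - (1/22)t - 3/11)(22t**2 + 66t + 44) + (0)
Last nonzero remainder: 22t**2 + 66t + 44. Dividing through by 22 gives the monic gcd t**2 + 3t + 2.

2 + 3t + t**2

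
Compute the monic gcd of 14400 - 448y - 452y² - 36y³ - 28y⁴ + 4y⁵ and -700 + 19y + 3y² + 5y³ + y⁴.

-100 + 17y - 2y² + y³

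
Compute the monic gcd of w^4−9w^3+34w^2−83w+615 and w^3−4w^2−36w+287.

Repeated division with remainder:
  w^4−9w^3+34w^2−83w+615 = (w−5)(w^3−4w^2−36w+287) + (50w^2−550w+2050)
  w^3−4w^2−36w+287 = ((1/50)w+7/50)(50w^2−550w+2050) + (0)
Last nonzero remainder: 50w^2−550w+2050. Dividing through by 50 gives the monic gcd w^2−11w+41.

w^2−11w+41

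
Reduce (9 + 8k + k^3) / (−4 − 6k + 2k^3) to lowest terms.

Euclidean algorithm in ℚ[k]:
  k^3 + 8k + 9 = (1/2)(2k^3 − 6k − 4) + (11k + 11)
  2k^3 − 6k − 4 = ((2/11)k^2 − (2/11)k − 4/11)(11k + 11) + (0)
Last nonzero remainder: 11k + 11. Dividing through by 11 gives the monic gcd k + 1.
Cancel k + 1 from numerator and denominator to get the reduced form.

(9 − k + k^2)/(−4 − 2k + 2k^2)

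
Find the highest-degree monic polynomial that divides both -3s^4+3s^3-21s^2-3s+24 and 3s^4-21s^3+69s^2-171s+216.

By polynomial division,
  -3s^4+3s^3-21s^2-3s+24 = (-1)(3s^4-21s^3+69s^2-171s+216) + (-18s^3+48s^2-174s+240)
  3s^4-21s^3+69s^2-171s+216 = (-(1/6)s+13/18)(-18s^3+48s^2-174s+240) + ((16/3)s^2-(16/3)s+128/3)
  -18s^3+48s^2-174s+240 = (-(27/8)s+45/8)((16/3)s^2-(16/3)s+128/3) + (0)
Last nonzero remainder: (16/3)s^2-(16/3)s+128/3. Dividing through by 16/3 gives the monic gcd s^2-s+8.

s^2-s+8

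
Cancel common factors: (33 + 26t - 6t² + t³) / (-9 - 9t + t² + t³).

Euclidean algorithm in ℚ[t]:
  t³ - 6t² + 26t + 33 = (t³ + t² - 9t - 9) + (-7t² + 35t + 42)
  t³ + t² - 9t - 9 = (-(1/7)t - 6/7)(-7t² + 35t + 42) + (27t + 27)
  -7t² + 35t + 42 = (-(7/27)t + 14/9)(27t + 27) + (0)
Last nonzero remainder: 27t + 27. Dividing through by 27 gives the monic gcd t + 1.
Cancel t + 1 from numerator and denominator to get the reduced form.

(33 - 7t + t²)/(-9 + t²)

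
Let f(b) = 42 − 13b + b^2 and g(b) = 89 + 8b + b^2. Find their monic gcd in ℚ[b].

Euclidean algorithm in ℚ[b]:
  b^2 − 13b + 42 = (b^2 + 8b + 89) + (−21b − 47)
  b^2 + 8b + 89 = (−(1/21)b − 121/441)(−21b − 47) + (33562/441)
  −21b − 47 = (−(9261/33562)b − 20727/33562)(33562/441) + (0)
The last nonzero remainder is the constant 33562/441, so the polynomials are coprime and gcd = 1.

1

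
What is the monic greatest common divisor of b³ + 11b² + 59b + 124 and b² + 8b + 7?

1

By polynomial division,
  b³ + 11b² + 59b + 124 = (b + 3)(b² + 8b + 7) + (28b + 103)
  b² + 8b + 7 = ((1/28)b + 121/784)(28b + 103) + (-6975/784)
  28b + 103 = (-(21952/6975)b - 80752/6975)(-6975/784) + (0)
The last nonzero remainder is the constant -6975/784, so the polynomials are coprime and gcd = 1.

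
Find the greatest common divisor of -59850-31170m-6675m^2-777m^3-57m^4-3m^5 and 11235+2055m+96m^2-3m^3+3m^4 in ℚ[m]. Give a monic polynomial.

Apply the Euclidean algorithm:
  -3m^5-57m^4-777m^3-6675m^2-31170m-59850 = (-m-20)(3m^4-3m^3+96m^2+2055m+11235) + (-741m^3-2700m^2+21165m+164850)
  3m^4-3m^3+96m^2+2055m+11235 = (-(1/247)m+1147/61009)(-741m^3-2700m^2+21165m+164850) + ((14181519/61009)m^2+(141815190/61009)m+496353165/61009)
  -741m^3-2700m^2+21165m+164850 = (-(15069223/4727173)m+95784130/4727173)((14181519/61009)m^2+(141815190/61009)m+496353165/61009) + (0)
Last nonzero remainder: (14181519/61009)m^2+(141815190/61009)m+496353165/61009. Dividing through by 14181519/61009 gives the monic gcd m^2+10m+35.

35+10m+m^2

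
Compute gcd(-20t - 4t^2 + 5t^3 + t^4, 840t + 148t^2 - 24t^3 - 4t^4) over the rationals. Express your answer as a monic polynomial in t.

5t + t^2

By polynomial division,
  t^4 + 5t^3 - 4t^2 - 20t = (-1/4)(-4t^4 - 24t^3 + 148t^2 + 840t) + (-t^3 + 33t^2 + 190t)
  -4t^4 - 24t^3 + 148t^2 + 840t = (4t + 156)(-t^3 + 33t^2 + 190t) + (-5760t^2 - 28800t)
  -t^3 + 33t^2 + 190t = ((1/5760)t - 19/2880)(-5760t^2 - 28800t) + (0)
Last nonzero remainder: -5760t^2 - 28800t. Dividing through by -5760 gives the monic gcd t^2 + 5t.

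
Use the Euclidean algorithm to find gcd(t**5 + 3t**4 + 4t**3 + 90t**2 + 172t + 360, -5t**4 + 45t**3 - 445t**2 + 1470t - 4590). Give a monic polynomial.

Repeated division with remainder:
  t**5 + 3t**4 + 4t**3 + 90t**2 + 172t + 360 = (-(1/5)t - 12/5)(-5t**4 + 45t**3 - 445t**2 + 1470t - 4590) + (23t**3 - 684t**2 + 2782t - 10656)
  -5t**4 + 45t**3 - 445t**2 + 1470t - 4590 = (-(5/23)t - 2385/529)(23t**3 - 684t**2 + 2782t - 10656) + (-(1546815/529)t**2 + (6187260/529)t - 27842670/529)
  23t**3 - 684t**2 + 2782t - 10656 = (-(12167/1546815)t + 313168/1546815)(-(1546815/529)t**2 + (6187260/529)t - 27842670/529) + (0)
Last nonzero remainder: -(1546815/529)t**2 + (6187260/529)t - 27842670/529. Dividing through by -1546815/529 gives the monic gcd t**2 - 4t + 18.

t**2 - 4t + 18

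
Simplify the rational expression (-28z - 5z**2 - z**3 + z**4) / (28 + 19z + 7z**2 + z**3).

(-4z + z**2)/(4 + z)

Repeated division with remainder:
  z**4 - z**3 - 5z**2 - 28z = (z - 8)(z**3 + 7z**2 + 19z + 28) + (32z**2 + 96z + 224)
  z**3 + 7z**2 + 19z + 28 = ((1/32)z + 1/8)(32z**2 + 96z + 224) + (0)
Last nonzero remainder: 32z**2 + 96z + 224. Dividing through by 32 gives the monic gcd z**2 + 3z + 7.
Cancel z**2 + 3z + 7 from numerator and denominator to get the reduced form.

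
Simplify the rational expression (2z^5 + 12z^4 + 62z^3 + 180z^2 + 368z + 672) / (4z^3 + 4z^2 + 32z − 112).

Apply the Euclidean algorithm:
  2z^5 + 12z^4 + 62z^3 + 180z^2 + 368z + 672 = ((1/2)z^2 + (5/2)z + 9)(4z^3 + 4z^2 + 32z − 112) + (120z^2 + 360z + 1680)
  4z^3 + 4z^2 + 32z − 112 = ((1/30)z − 1/15)(120z^2 + 360z + 1680) + (0)
Last nonzero remainder: 120z^2 + 360z + 1680. Dividing through by 120 gives the monic gcd z^2 + 3z + 14.
Cancel z^2 + 3z + 14 from numerator and denominator to get the reduced form.

(z^3 + 3z^2 + 8z + 24)/(2z − 4)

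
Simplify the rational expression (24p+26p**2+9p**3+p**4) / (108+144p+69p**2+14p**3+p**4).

(4p+p**2)/(18+9p+p**2)

By polynomial division,
  p**4+9p**3+26p**2+24p = (p**4+14p**3+69p**2+144p+108) + (−5p**3−43p**2−120p−108)
  p**4+14p**3+69p**2+144p+108 = (−(1/5)p−27/25)(−5p**3−43p**2−120p−108) + (−(36/25)p**2−(36/5)p−216/25)
  −5p**3−43p**2−120p−108 = ((125/36)p+25/2)(−(36/25)p**2−(36/5)p−216/25) + (0)
Last nonzero remainder: −(36/25)p**2−(36/5)p−216/25. Dividing through by −36/25 gives the monic gcd p**2+5p+6.
Cancel p**2+5p+6 from numerator and denominator to get the reduced form.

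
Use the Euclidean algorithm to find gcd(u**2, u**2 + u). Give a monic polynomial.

By polynomial division,
  u**2 = (u**2 + u) + (-u)
  u**2 + u = (-u - 1)(-u) + (0)
Last nonzero remainder: -u. Dividing through by -1 gives the monic gcd u.

u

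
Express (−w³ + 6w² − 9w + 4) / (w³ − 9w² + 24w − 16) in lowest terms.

(−w + 1)/(w − 4)

Euclidean algorithm in ℚ[w]:
  −w³ + 6w² − 9w + 4 = (−1)(w³ − 9w² + 24w − 16) + (−3w² + 15w − 12)
  w³ − 9w² + 24w − 16 = (−(1/3)w + 4/3)(−3w² + 15w − 12) + (0)
Last nonzero remainder: −3w² + 15w − 12. Dividing through by −3 gives the monic gcd w² − 5w + 4.
Cancel w² − 5w + 4 from numerator and denominator to get the reduced form.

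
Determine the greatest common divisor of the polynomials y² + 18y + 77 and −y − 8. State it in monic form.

1

Repeated division with remainder:
  y² + 18y + 77 = (−y − 10)(−y − 8) + (−3)
  −y − 8 = ((1/3)y + 8/3)(−3) + (0)
The last nonzero remainder is the constant −3, so the polynomials are coprime and gcd = 1.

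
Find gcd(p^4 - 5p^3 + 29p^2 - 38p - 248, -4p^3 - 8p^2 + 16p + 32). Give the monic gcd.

p + 2

Apply the Euclidean algorithm:
  p^4 - 5p^3 + 29p^2 - 38p - 248 = (-(1/4)p + 7/4)(-4p^3 - 8p^2 + 16p + 32) + (47p^2 - 58p - 304)
  -4p^3 - 8p^2 + 16p + 32 = (-(4/47)p - 608/2209)(47p^2 - 58p - 304) + (-(57072/2209)p - 114144/2209)
  47p^2 - 58p - 304 = (-(103823/57072)p + 41971/7134)(-(57072/2209)p - 114144/2209) + (0)
Last nonzero remainder: -(57072/2209)p - 114144/2209. Dividing through by -57072/2209 gives the monic gcd p + 2.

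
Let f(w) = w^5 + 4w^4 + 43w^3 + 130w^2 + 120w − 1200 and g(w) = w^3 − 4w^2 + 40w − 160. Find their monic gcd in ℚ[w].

w^2 + 40

By polynomial division,
  w^5 + 4w^4 + 43w^3 + 130w^2 + 120w − 1200 = (w^2 + 8w + 35)(w^3 − 4w^2 + 40w − 160) + (110w^2 + 4400)
  w^3 − 4w^2 + 40w − 160 = ((1/110)w − 2/55)(110w^2 + 4400) + (0)
Last nonzero remainder: 110w^2 + 4400. Dividing through by 110 gives the monic gcd w^2 + 40.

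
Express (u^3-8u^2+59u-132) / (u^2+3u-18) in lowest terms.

(u^2-5u+44)/(u+6)

Euclidean algorithm in ℚ[u]:
  u^3-8u^2+59u-132 = (u-11)(u^2+3u-18) + (110u-330)
  u^2+3u-18 = ((1/110)u+3/55)(110u-330) + (0)
Last nonzero remainder: 110u-330. Dividing through by 110 gives the monic gcd u-3.
Cancel u-3 from numerator and denominator to get the reduced form.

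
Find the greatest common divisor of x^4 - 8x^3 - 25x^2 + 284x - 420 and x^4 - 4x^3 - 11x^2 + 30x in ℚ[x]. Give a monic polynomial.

Repeated division with remainder:
  x^4 - 8x^3 - 25x^2 + 284x - 420 = (x^4 - 4x^3 - 11x^2 + 30x) + (-4x^3 - 14x^2 + 254x - 420)
  x^4 - 4x^3 - 11x^2 + 30x = (-(1/4)x + 15/8)(-4x^3 - 14x^2 + 254x - 420) + ((315/4)x^2 - (2205/4)x + 1575/2)
  -4x^3 - 14x^2 + 254x - 420 = (-(16/315)x - 8/15)((315/4)x^2 - (2205/4)x + 1575/2) + (0)
Last nonzero remainder: (315/4)x^2 - (2205/4)x + 1575/2. Dividing through by 315/4 gives the monic gcd x^2 - 7x + 10.

x^2 - 7x + 10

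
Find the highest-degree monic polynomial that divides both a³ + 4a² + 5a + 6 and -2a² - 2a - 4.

a² + a + 2

Repeated division with remainder:
  a³ + 4a² + 5a + 6 = (-(1/2)a - 3/2)(-2a² - 2a - 4) + (0)
Last nonzero remainder: -2a² - 2a - 4. Dividing through by -2 gives the monic gcd a² + a + 2.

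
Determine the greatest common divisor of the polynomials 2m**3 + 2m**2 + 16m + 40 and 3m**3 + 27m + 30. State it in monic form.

Apply the Euclidean algorithm:
  2m**3 + 2m**2 + 16m + 40 = (2/3)(3m**3 + 27m + 30) + (2m**2 - 2m + 20)
  3m**3 + 27m + 30 = ((3/2)m + 3/2)(2m**2 - 2m + 20) + (0)
Last nonzero remainder: 2m**2 - 2m + 20. Dividing through by 2 gives the monic gcd m**2 - m + 10.

m**2 - m + 10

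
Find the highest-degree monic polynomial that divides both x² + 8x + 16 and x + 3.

Repeated division with remainder:
  x² + 8x + 16 = (x + 5)(x + 3) + (1)
  x + 3 = (x + 3)(1) + (0)
The last nonzero remainder is the constant 1, so the polynomials are coprime and gcd = 1.

1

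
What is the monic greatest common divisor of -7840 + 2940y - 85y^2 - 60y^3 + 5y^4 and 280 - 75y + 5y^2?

56 - 15y + y^2

Repeated division with remainder:
  5y^4 - 60y^3 - 85y^2 + 2940y - 7840 = (y^2 + 3y - 28)(5y^2 - 75y + 280) + (0)
Last nonzero remainder: 5y^2 - 75y + 280. Dividing through by 5 gives the monic gcd y^2 - 15y + 56.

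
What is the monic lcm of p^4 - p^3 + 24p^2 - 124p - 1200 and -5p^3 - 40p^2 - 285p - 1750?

p^5 + 6p^4 + 17p^3 + 44p^2 - 2068p - 8400

Apply the Euclidean algorithm:
  p^4 - p^3 + 24p^2 - 124p - 1200 = (-(1/5)p + 9/5)(-5p^3 - 40p^2 - 285p - 1750) + (39p^2 + 39p + 1950)
  -5p^3 - 40p^2 - 285p - 1750 = (-(5/39)p - 35/39)(39p^2 + 39p + 1950) + (0)
Last nonzero remainder: 39p^2 + 39p + 1950. Dividing through by 39 gives the monic gcd p^2 + p + 50.
Then lcm(f, g) = f·g / gcd(f, g); expanding and making the result monic gives the answer.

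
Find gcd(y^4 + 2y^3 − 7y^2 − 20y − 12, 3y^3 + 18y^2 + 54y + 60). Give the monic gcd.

Euclidean algorithm in ℚ[y]:
  y^4 + 2y^3 − 7y^2 − 20y − 12 = ((1/3)y − 4/3)(3y^3 + 18y^2 + 54y + 60) + (−y^2 + 32y + 68)
  3y^3 + 18y^2 + 54y + 60 = (−3y − 114)(−y^2 + 32y + 68) + (3906y + 7812)
  −y^2 + 32y + 68 = (−(1/3906)y + 17/1953)(3906y + 7812) + (0)
Last nonzero remainder: 3906y + 7812. Dividing through by 3906 gives the monic gcd y + 2.

y + 2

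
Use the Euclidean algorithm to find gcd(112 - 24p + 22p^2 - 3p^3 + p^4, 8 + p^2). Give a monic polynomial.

8 + p^2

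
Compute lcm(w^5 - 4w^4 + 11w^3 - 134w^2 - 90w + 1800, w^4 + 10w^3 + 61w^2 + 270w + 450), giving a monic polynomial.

w^6 + w^5 - 9w^4 - 79w^3 - 760w^2 + 1350w + 9000

Euclidean algorithm in ℚ[w]:
  w^5 - 4w^4 + 11w^3 - 134w^2 - 90w + 1800 = (w - 14)(w^4 + 10w^3 + 61w^2 + 270w + 450) + (90w^3 + 450w^2 + 3240w + 8100)
  w^4 + 10w^3 + 61w^2 + 270w + 450 = ((1/90)w + 1/18)(90w^3 + 450w^2 + 3240w + 8100) + (0)
Last nonzero remainder: 90w^3 + 450w^2 + 3240w + 8100. Dividing through by 90 gives the monic gcd w^3 + 5w^2 + 36w + 90.
Then lcm(f, g) = f·g / gcd(f, g); expanding and making the result monic gives the answer.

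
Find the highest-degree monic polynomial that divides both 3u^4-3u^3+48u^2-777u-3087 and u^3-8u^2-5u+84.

u^2-4u-21

Euclidean algorithm in ℚ[u]:
  3u^4-3u^3+48u^2-777u-3087 = (3u+21)(u^3-8u^2-5u+84) + (231u^2-924u-4851)
  u^3-8u^2-5u+84 = ((1/231)u-4/231)(231u^2-924u-4851) + (0)
Last nonzero remainder: 231u^2-924u-4851. Dividing through by 231 gives the monic gcd u^2-4u-21.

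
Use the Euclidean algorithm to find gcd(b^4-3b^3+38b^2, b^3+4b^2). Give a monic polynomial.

Repeated division with remainder:
  b^4-3b^3+38b^2 = (b-7)(b^3+4b^2) + (66b^2)
  b^3+4b^2 = ((1/66)b+2/33)(66b^2) + (0)
Last nonzero remainder: 66b^2. Dividing through by 66 gives the monic gcd b^2.

b^2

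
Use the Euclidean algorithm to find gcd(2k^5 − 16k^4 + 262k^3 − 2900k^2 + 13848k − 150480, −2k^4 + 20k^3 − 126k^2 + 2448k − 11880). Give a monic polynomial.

k^3 − 4k^2 + 39k − 990

Euclidean algorithm in ℚ[k]:
  2k^5 − 16k^4 + 262k^3 − 2900k^2 + 13848k − 150480 = (−k − 2)(−2k^4 + 20k^3 − 126k^2 + 2448k − 11880) + (176k^3 − 704k^2 + 6864k − 174240)
  −2k^4 + 20k^3 − 126k^2 + 2448k − 11880 = (−(1/88)k + 3/44)(176k^3 − 704k^2 + 6864k − 174240) + (0)
Last nonzero remainder: 176k^3 − 704k^2 + 6864k − 174240. Dividing through by 176 gives the monic gcd k^3 − 4k^2 + 39k − 990.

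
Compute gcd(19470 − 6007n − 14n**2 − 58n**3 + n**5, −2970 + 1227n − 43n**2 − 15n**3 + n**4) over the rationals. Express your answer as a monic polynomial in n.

Repeated division with remainder:
  n**5 − 58n**3 − 14n**2 − 6007n + 19470 = (n + 15)(n**4 − 15n**3 − 43n**2 + 1227n − 2970) + (210n**3 − 596n**2 − 21442n + 64020)
  n**4 − 15n**3 − 43n**2 + 1227n − 2970 = ((1/210)n − 1277/22050)(210n**3 − 596n**2 − 21442n + 64020) + ((271084/11025)n**2 − (3524092/11025)n + 542168/735)
  210n**3 − 596n**2 − 21442n + 64020 = ((1157625/135542)n + 1069425/12322)((271084/11025)n**2 − (3524092/11025)n + 542168/735) + (0)
Last nonzero remainder: (271084/11025)n**2 − (3524092/11025)n + 542168/735. Dividing through by 271084/11025 gives the monic gcd n**2 − 13n + 30.

30 − 13n + n**2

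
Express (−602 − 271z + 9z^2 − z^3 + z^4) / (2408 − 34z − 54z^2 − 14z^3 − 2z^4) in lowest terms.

(14 + 5z − z^2)/(−56 + 6z + 2z^2)

Apply the Euclidean algorithm:
  z^4 − z^3 + 9z^2 − 271z − 602 = (−1/2)(−2z^4 − 14z^3 − 54z^2 − 34z + 2408) + (−8z^3 − 18z^2 − 288z + 602)
  −2z^4 − 14z^3 − 54z^2 − 34z + 2408 = ((1/4)z + 19/16)(−8z^3 − 18z^2 − 288z + 602) + ((315/8)z^2 + (315/2)z + 13545/8)
  −8z^3 − 18z^2 − 288z + 602 = (−(64/315)z + 16/45)((315/8)z^2 + (315/2)z + 13545/8) + (0)
Last nonzero remainder: (315/8)z^2 + (315/2)z + 13545/8. Dividing through by 315/8 gives the monic gcd z^2 + 4z + 43.
Cancel z^2 + 4z + 43 from numerator and denominator to get the reduced form.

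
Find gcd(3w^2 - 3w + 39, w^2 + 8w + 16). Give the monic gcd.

1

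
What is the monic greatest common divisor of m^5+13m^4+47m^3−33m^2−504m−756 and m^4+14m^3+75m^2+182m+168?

m^3+10m^2+35m+42

By polynomial division,
  m^5+13m^4+47m^3−33m^2−504m−756 = (m−1)(m^4+14m^3+75m^2+182m+168) + (−14m^3−140m^2−490m−588)
  m^4+14m^3+75m^2+182m+168 = (−(1/14)m−2/7)(−14m^3−140m^2−490m−588) + (0)
Last nonzero remainder: −14m^3−140m^2−490m−588. Dividing through by −14 gives the monic gcd m^3+10m^2+35m+42.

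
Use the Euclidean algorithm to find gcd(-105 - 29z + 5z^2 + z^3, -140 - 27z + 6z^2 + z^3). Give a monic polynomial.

Euclidean algorithm in ℚ[z]:
  z^3 + 5z^2 - 29z - 105 = (z^3 + 6z^2 - 27z - 140) + (-z^2 - 2z + 35)
  z^3 + 6z^2 - 27z - 140 = (-z - 4)(-z^2 - 2z + 35) + (0)
Last nonzero remainder: -z^2 - 2z + 35. Dividing through by -1 gives the monic gcd z^2 + 2z - 35.

-35 + 2z + z^2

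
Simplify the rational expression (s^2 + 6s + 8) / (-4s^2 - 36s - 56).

(-s - 4)/(4s + 28)

By polynomial division,
  s^2 + 6s + 8 = (-1/4)(-4s^2 - 36s - 56) + (-3s - 6)
  -4s^2 - 36s - 56 = ((4/3)s + 28/3)(-3s - 6) + (0)
Last nonzero remainder: -3s - 6. Dividing through by -3 gives the monic gcd s + 2.
Cancel s + 2 from numerator and denominator to get the reduced form.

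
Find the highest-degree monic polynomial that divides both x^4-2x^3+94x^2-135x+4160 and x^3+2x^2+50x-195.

x^2+5x+65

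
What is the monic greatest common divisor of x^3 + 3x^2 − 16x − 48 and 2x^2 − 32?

Apply the Euclidean algorithm:
  x^3 + 3x^2 − 16x − 48 = ((1/2)x + 3/2)(2x^2 − 32) + (0)
Last nonzero remainder: 2x^2 − 32. Dividing through by 2 gives the monic gcd x^2 − 16.

x^2 − 16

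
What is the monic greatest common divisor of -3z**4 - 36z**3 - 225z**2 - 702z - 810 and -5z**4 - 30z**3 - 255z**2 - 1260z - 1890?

z**2 + 6z + 9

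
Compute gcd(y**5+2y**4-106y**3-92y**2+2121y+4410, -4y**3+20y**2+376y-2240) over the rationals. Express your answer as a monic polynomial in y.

y**2+3y-70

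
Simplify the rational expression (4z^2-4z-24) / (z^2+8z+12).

Apply the Euclidean algorithm:
  4z^2-4z-24 = (4)(z^2+8z+12) + (-36z-72)
  z^2+8z+12 = (-(1/36)z-1/6)(-36z-72) + (0)
Last nonzero remainder: -36z-72. Dividing through by -36 gives the monic gcd z+2.
Cancel z+2 from numerator and denominator to get the reduced form.

(4z-12)/(z+6)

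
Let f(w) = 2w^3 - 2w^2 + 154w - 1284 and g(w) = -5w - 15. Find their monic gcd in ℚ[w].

1

By polynomial division,
  2w^3 - 2w^2 + 154w - 1284 = (-(2/5)w^2 + (8/5)w - 178/5)(-5w - 15) + (-1818)
  -5w - 15 = ((5/1818)w + 5/606)(-1818) + (0)
The last nonzero remainder is the constant -1818, so the polynomials are coprime and gcd = 1.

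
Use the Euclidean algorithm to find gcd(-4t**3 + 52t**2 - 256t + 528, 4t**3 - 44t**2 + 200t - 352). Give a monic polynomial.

t**2 - 7t + 22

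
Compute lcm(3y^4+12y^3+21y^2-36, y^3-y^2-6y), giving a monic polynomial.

Apply the Euclidean algorithm:
  3y^4+12y^3+21y^2-36 = (3y+15)(y^3-y^2-6y) + (54y^2+90y-36)
  y^3-y^2-6y = ((1/54)y-4/81)(54y^2+90y-36) + (-(8/9)y-16/9)
  54y^2+90y-36 = (-(243/4)y+81/4)(-(8/9)y-16/9) + (0)
Last nonzero remainder: -(8/9)y-16/9. Dividing through by -8/9 gives the monic gcd y+2.
Then lcm(f, g) = f·g / gcd(f, g); expanding and making the result monic gives the answer.

y^6+y^5-5y^4-21y^3-12y^2+36y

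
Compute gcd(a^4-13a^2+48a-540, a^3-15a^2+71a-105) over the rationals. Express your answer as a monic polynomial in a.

a-5

Apply the Euclidean algorithm:
  a^4-13a^2+48a-540 = (a+15)(a^3-15a^2+71a-105) + (141a^2-912a+1035)
  a^3-15a^2+71a-105 = ((1/141)a-401/6627)(141a^2-912a+1035) + ((18720/2209)a-93600/2209)
  141a^2-912a+1035 = ((103823/6240)a-50807/2080)((18720/2209)a-93600/2209) + (0)
Last nonzero remainder: (18720/2209)a-93600/2209. Dividing through by 18720/2209 gives the monic gcd a-5.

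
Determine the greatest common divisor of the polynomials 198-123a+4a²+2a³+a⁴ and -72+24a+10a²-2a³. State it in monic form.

-2+a

Apply the Euclidean algorithm:
  a⁴+2a³+4a²-123a+198 = (-(1/2)a-7/2)(-2a³+10a²+24a-72) + (51a²-75a-54)
  -2a³+10a²+24a-72 = (-(2/51)a+40/289)(51a²-75a-54) + ((9324/289)a-18648/289)
  51a²-75a-54 = ((4913/3108)a+867/1036)((9324/289)a-18648/289) + (0)
Last nonzero remainder: (9324/289)a-18648/289. Dividing through by 9324/289 gives the monic gcd a-2.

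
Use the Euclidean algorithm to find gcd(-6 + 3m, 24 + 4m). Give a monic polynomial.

1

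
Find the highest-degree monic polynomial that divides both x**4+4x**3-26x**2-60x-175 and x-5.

x-5

Apply the Euclidean algorithm:
  x**4+4x**3-26x**2-60x-175 = (x**3+9x**2+19x+35)(x-5) + (0)
The last nonzero remainder x-5 is already monic.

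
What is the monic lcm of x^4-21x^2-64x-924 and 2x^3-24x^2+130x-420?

x^6-5x^5+9x^4+41x^3-1234x^2+2700x-27720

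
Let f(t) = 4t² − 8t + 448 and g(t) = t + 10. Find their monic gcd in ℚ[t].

1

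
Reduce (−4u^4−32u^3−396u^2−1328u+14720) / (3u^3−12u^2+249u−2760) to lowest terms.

(−4u^2−16u+128)/(3u−24)

By polynomial division,
  −4u^4−32u^3−396u^2−1328u+14720 = (−(4/3)u−16)(3u^3−12u^2+249u−2760) + (−256u^2−1024u−29440)
  3u^3−12u^2+249u−2760 = (−(3/256)u+3/32)(−256u^2−1024u−29440) + (0)
Last nonzero remainder: −256u^2−1024u−29440. Dividing through by −256 gives the monic gcd u^2+4u+115.
Cancel u^2+4u+115 from numerator and denominator to get the reduced form.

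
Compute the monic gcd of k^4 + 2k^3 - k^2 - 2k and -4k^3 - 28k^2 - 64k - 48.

Euclidean algorithm in ℚ[k]:
  k^4 + 2k^3 - k^2 - 2k = (-(1/4)k + 5/4)(-4k^3 - 28k^2 - 64k - 48) + (18k^2 + 66k + 60)
  -4k^3 - 28k^2 - 64k - 48 = (-(2/9)k - 20/27)(18k^2 + 66k + 60) + (-(16/9)k - 32/9)
  18k^2 + 66k + 60 = (-(81/8)k - 135/8)(-(16/9)k - 32/9) + (0)
Last nonzero remainder: -(16/9)k - 32/9. Dividing through by -16/9 gives the monic gcd k + 2.

k + 2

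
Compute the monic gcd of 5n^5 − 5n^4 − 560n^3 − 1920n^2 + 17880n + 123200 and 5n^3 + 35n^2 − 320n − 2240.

n^2 − n − 56

Apply the Euclidean algorithm:
  5n^5 − 5n^4 − 560n^3 − 1920n^2 + 17880n + 123200 = (n^2 − 8n + 8)(5n^3 + 35n^2 − 320n − 2240) + (−2520n^2 + 2520n + 141120)
  5n^3 + 35n^2 − 320n − 2240 = (−(1/504)n − 1/63)(−2520n^2 + 2520n + 141120) + (0)
Last nonzero remainder: −2520n^2 + 2520n + 141120. Dividing through by −2520 gives the monic gcd n^2 − n − 56.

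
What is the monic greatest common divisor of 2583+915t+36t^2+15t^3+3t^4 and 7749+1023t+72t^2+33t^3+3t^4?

287+6t+2t^2+t^3

Euclidean algorithm in ℚ[t]:
  3t^4+15t^3+36t^2+915t+2583 = (3t^4+33t^3+72t^2+1023t+7749) + (-18t^3-36t^2-108t-5166)
  3t^4+33t^3+72t^2+1023t+7749 = (-(1/6)t-3/2)(-18t^3-36t^2-108t-5166) + (0)
Last nonzero remainder: -18t^3-36t^2-108t-5166. Dividing through by -18 gives the monic gcd t^3+2t^2+6t+287.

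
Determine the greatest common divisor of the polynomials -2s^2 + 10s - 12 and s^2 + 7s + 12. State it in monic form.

1

By polynomial division,
  -2s^2 + 10s - 12 = (-2)(s^2 + 7s + 12) + (24s + 12)
  s^2 + 7s + 12 = ((1/24)s + 13/48)(24s + 12) + (35/4)
  24s + 12 = ((96/35)s + 48/35)(35/4) + (0)
The last nonzero remainder is the constant 35/4, so the polynomials are coprime and gcd = 1.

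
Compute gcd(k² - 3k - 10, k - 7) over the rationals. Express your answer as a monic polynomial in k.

Apply the Euclidean algorithm:
  k² - 3k - 10 = (k + 4)(k - 7) + (18)
  k - 7 = ((1/18)k - 7/18)(18) + (0)
The last nonzero remainder is the constant 18, so the polynomials are coprime and gcd = 1.

1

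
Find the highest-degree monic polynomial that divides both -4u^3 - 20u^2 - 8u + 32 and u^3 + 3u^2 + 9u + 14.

u + 2

Euclidean algorithm in ℚ[u]:
  -4u^3 - 20u^2 - 8u + 32 = (-4)(u^3 + 3u^2 + 9u + 14) + (-8u^2 + 28u + 88)
  u^3 + 3u^2 + 9u + 14 = (-(1/8)u - 13/16)(-8u^2 + 28u + 88) + ((171/4)u + 171/2)
  -8u^2 + 28u + 88 = (-(32/171)u + 176/171)((171/4)u + 171/2) + (0)
Last nonzero remainder: (171/4)u + 171/2. Dividing through by 171/4 gives the monic gcd u + 2.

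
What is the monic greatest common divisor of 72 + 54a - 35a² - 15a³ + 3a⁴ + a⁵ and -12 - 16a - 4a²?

By polynomial division,
  a⁵ + 3a⁴ - 15a³ - 35a² + 54a + 72 = (-(1/4)a³ + (1/4)a² + (7/2)a - 6)(-4a² - 16a - 12) + (0)
Last nonzero remainder: -4a² - 16a - 12. Dividing through by -4 gives the monic gcd a² + 4a + 3.

3 + 4a + a²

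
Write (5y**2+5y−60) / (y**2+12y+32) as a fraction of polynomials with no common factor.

Euclidean algorithm in ℚ[y]:
  5y**2+5y−60 = (5)(y**2+12y+32) + (−55y−220)
  y**2+12y+32 = (−(1/55)y−8/55)(−55y−220) + (0)
Last nonzero remainder: −55y−220. Dividing through by −55 gives the monic gcd y+4.
Cancel y+4 from numerator and denominator to get the reduced form.

(5y−15)/(y+8)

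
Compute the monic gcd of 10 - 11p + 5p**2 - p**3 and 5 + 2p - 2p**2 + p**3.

Euclidean algorithm in ℚ[p]:
  -p**3 + 5p**2 - 11p + 10 = (-1)(p**3 - 2p**2 + 2p + 5) + (3p**2 - 9p + 15)
  p**3 - 2p**2 + 2p + 5 = ((1/3)p + 1/3)(3p**2 - 9p + 15) + (0)
Last nonzero remainder: 3p**2 - 9p + 15. Dividing through by 3 gives the monic gcd p**2 - 3p + 5.

5 - 3p + p**2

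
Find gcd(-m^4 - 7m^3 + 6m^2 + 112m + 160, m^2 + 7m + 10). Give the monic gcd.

By polynomial division,
  -m^4 - 7m^3 + 6m^2 + 112m + 160 = (-m^2 + 16)(m^2 + 7m + 10) + (0)
The last nonzero remainder m^2 + 7m + 10 is already monic.

m^2 + 7m + 10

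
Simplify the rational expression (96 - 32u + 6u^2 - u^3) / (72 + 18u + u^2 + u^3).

Apply the Euclidean algorithm:
  -u^3 + 6u^2 - 32u + 96 = (-1)(u^3 + u^2 + 18u + 72) + (7u^2 - 14u + 168)
  u^3 + u^2 + 18u + 72 = ((1/7)u + 3/7)(7u^2 - 14u + 168) + (0)
Last nonzero remainder: 7u^2 - 14u + 168. Dividing through by 7 gives the monic gcd u^2 - 2u + 24.
Cancel u^2 - 2u + 24 from numerator and denominator to get the reduced form.

(4 - u)/(3 + u)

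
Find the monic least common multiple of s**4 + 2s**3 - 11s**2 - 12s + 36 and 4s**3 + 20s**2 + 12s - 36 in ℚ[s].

By polynomial division,
  s**4 + 2s**3 - 11s**2 - 12s + 36 = ((1/4)s - 3/4)(4s**3 + 20s**2 + 12s - 36) + (s**2 + 6s + 9)
  4s**3 + 20s**2 + 12s - 36 = (4s - 4)(s**2 + 6s + 9) + (0)
The last nonzero remainder s**2 + 6s + 9 is already monic.
Then lcm(f, g) = f·g / gcd(f, g); expanding and making the result monic gives the answer.

s**5 + s**4 - 13s**3 - s**2 + 48s - 36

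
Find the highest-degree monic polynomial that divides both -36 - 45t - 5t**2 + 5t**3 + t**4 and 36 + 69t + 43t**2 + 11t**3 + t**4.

Repeated division with remainder:
  t**4 + 5t**3 - 5t**2 - 45t - 36 = (t**4 + 11t**3 + 43t**2 + 69t + 36) + (-6t**3 - 48t**2 - 114t - 72)
  t**4 + 11t**3 + 43t**2 + 69t + 36 = (-(1/6)t - 1/2)(-6t**3 - 48t**2 - 114t - 72) + (0)
Last nonzero remainder: -6t**3 - 48t**2 - 114t - 72. Dividing through by -6 gives the monic gcd t**3 + 8t**2 + 19t + 12.

12 + 19t + 8t**2 + t**3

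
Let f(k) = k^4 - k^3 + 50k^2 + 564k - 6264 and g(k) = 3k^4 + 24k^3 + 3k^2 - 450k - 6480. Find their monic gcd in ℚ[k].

By polynomial division,
  k^4 - k^3 + 50k^2 + 564k - 6264 = (1/3)(3k^4 + 24k^3 + 3k^2 - 450k - 6480) + (-9k^3 + 49k^2 + 714k - 4104)
  3k^4 + 24k^3 + 3k^2 - 450k - 6480 = (-(1/3)k - 121/27)(-9k^3 + 49k^2 + 714k - 4104) + ((12436/27)k^2 + (12436/9)k - 24872)
  -9k^3 + 49k^2 + 714k - 4104 = (-(243/12436)k + 513/3109)((12436/27)k^2 + (12436/9)k - 24872) + (0)
Last nonzero remainder: (12436/27)k^2 + (12436/9)k - 24872. Dividing through by 12436/27 gives the monic gcd k^2 + 3k - 54.

k^2 + 3k - 54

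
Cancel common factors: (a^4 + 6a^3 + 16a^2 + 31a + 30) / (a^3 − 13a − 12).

(a^3 + 3a^2 + 7a + 10)/(a^2 − 3a − 4)

By polynomial division,
  a^4 + 6a^3 + 16a^2 + 31a + 30 = (a + 6)(a^3 − 13a − 12) + (29a^2 + 121a + 102)
  a^3 − 13a − 12 = ((1/29)a − 121/841)(29a^2 + 121a + 102) + ((750/841)a + 2250/841)
  29a^2 + 121a + 102 = ((24389/750)a + 14297/375)((750/841)a + 2250/841) + (0)
Last nonzero remainder: (750/841)a + 2250/841. Dividing through by 750/841 gives the monic gcd a + 3.
Cancel a + 3 from numerator and denominator to get the reduced form.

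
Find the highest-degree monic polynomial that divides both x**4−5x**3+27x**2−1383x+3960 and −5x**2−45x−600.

x**2+9x+120

Euclidean algorithm in ℚ[x]:
  x**4−5x**3+27x**2−1383x+3960 = (−(1/5)x**2+(14/5)x−33/5)(−5x**2−45x−600) + (0)
Last nonzero remainder: −5x**2−45x−600. Dividing through by −5 gives the monic gcd x**2+9x+120.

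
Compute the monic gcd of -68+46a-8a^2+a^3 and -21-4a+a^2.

1

Apply the Euclidean algorithm:
  a^3-8a^2+46a-68 = (a-4)(a^2-4a-21) + (51a-152)
  a^2-4a-21 = ((1/51)a-52/2601)(51a-152) + (-62525/2601)
  51a-152 = (-(132651/62525)a+395352/62525)(-62525/2601) + (0)
The last nonzero remainder is the constant -62525/2601, so the polynomials are coprime and gcd = 1.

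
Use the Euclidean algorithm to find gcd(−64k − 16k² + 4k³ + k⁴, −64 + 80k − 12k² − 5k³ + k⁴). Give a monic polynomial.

Apply the Euclidean algorithm:
  k⁴ + 4k³ − 16k² − 64k = (k⁴ − 5k³ − 12k² + 80k − 64) + (9k³ − 4k² − 144k + 64)
  k⁴ − 5k³ − 12k² + 80k − 64 = ((1/9)k − 41/81)(9k³ − 4k² − 144k + 64) + ((160/81)k² − 2560/81)
  9k³ − 4k² − 144k + 64 = ((729/160)k − 81/40)((160/81)k² − 2560/81) + (0)
Last nonzero remainder: (160/81)k² − 2560/81. Dividing through by 160/81 gives the monic gcd k² − 16.

−16 + k²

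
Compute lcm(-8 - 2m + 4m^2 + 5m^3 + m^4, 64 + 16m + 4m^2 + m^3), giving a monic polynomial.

By polynomial division,
  m^4 + 5m^3 + 4m^2 - 2m - 8 = (m + 1)(m^3 + 4m^2 + 16m + 64) + (-16m^2 - 82m - 72)
  m^3 + 4m^2 + 16m + 64 = (-(1/16)m + 9/128)(-16m^2 - 82m - 72) + ((1105/64)m + 1105/16)
  -16m^2 - 82m - 72 = (-(1024/1105)m - 1152/1105)((1105/64)m + 1105/16) + (0)
Last nonzero remainder: (1105/64)m + 1105/16. Dividing through by 1105/64 gives the monic gcd m + 4.
Then lcm(f, g) = f·g / gcd(f, g); expanding and making the result monic gives the answer.

-128 - 32m + 56m^2 + 78m^3 + 20m^4 + 5m^5 + m^6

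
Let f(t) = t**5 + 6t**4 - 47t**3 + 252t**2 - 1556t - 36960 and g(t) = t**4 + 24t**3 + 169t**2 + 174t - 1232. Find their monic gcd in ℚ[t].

By polynomial division,
  t**5 + 6t**4 - 47t**3 + 252t**2 - 1556t - 36960 = (t - 18)(t**4 + 24t**3 + 169t**2 + 174t - 1232) + (216t**3 + 3120t**2 + 2808t - 59136)
  t**4 + 24t**3 + 169t**2 + 174t - 1232 = ((1/216)t + 43/972)(216t**3 + 3120t**2 + 2808t - 59136) + ((1456/81)t**2 + (2912/9)t + 112112/81)
  216t**3 + 3120t**2 + 2808t - 59136 = ((2187/182)t - 3888/91)((1456/81)t**2 + (2912/9)t + 112112/81) + (0)
Last nonzero remainder: (1456/81)t**2 + (2912/9)t + 112112/81. Dividing through by 1456/81 gives the monic gcd t**2 + 18t + 77.

t**2 + 18t + 77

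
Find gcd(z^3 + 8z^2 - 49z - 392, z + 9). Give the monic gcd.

1

Repeated division with remainder:
  z^3 + 8z^2 - 49z - 392 = (z^2 - z - 40)(z + 9) + (-32)
  z + 9 = (-(1/32)z - 9/32)(-32) + (0)
The last nonzero remainder is the constant -32, so the polynomials are coprime and gcd = 1.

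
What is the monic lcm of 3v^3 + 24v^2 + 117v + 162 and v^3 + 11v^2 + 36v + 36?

v^5 + 17v^4 + 129v^3 + 549v^2 + 1188v + 972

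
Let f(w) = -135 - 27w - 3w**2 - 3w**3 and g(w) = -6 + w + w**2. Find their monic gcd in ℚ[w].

By polynomial division,
  -3w**3 - 3w**2 - 27w - 135 = (-3w)(w**2 + w - 6) + (-45w - 135)
  w**2 + w - 6 = (-(1/45)w + 2/45)(-45w - 135) + (0)
Last nonzero remainder: -45w - 135. Dividing through by -45 gives the monic gcd w + 3.

3 + w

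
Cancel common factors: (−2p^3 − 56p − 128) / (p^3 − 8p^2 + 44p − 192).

(−2p − 4)/(p − 6)

Euclidean algorithm in ℚ[p]:
  −2p^3 − 56p − 128 = (−2)(p^3 − 8p^2 + 44p − 192) + (−16p^2 + 32p − 512)
  p^3 − 8p^2 + 44p − 192 = (−(1/16)p + 3/8)(−16p^2 + 32p − 512) + (0)
Last nonzero remainder: −16p^2 + 32p − 512. Dividing through by −16 gives the monic gcd p^2 − 2p + 32.
Cancel p^2 − 2p + 32 from numerator and denominator to get the reduced form.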